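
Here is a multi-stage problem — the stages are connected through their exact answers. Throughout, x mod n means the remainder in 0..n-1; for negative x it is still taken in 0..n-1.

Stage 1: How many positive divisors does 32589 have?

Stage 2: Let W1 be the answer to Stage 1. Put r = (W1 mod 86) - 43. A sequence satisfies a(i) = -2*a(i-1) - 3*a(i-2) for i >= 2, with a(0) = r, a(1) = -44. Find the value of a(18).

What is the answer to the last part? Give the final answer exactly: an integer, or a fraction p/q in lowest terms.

-940679

Stage 1: 32589 = 3^3 * 17 * 71; number of divisors = (3+1) * (1+1) * (1+1) = 16; answer 16
Stage 2: W1 = 16; r = -27; a(2) = -2*(-44) - 3*(-27) = 169; iterating: a(2)=169, a(3)=-206, a(4)=-95, a(5)=808, a(6)=-1331, a(7)=238, a(8)=3517, a(9)=-7748, a(10)=4945, a(11)=13354, a(12)=-41543, a(13)=43024, a(14)=38581, a(15)=-206234, a(16)=296725, a(17)=25252, a(18)=-940679; answer -940679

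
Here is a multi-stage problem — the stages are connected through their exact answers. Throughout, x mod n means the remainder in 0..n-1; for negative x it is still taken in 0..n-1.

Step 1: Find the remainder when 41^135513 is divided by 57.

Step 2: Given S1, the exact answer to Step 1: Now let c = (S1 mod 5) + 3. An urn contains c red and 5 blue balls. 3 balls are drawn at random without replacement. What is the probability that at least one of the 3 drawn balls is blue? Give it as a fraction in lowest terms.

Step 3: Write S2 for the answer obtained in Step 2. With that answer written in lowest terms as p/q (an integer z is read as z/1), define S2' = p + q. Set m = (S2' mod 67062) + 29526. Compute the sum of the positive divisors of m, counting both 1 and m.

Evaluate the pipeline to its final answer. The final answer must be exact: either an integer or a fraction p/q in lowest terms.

29568

Step 1: squarings mod 57: 41^1=41, 41^2=28, 41^4=43, 41^8=25, 41^16=55, 41^32=4, 41^64=16, 41^128=28, 41^256=43, 41^512=25, 41^1024=55, 41^2048=4, 41^4096=16, 41^8192=28, 41^16384=43, 41^32768=25, 41^65536=55, 41^131072=4; 41^135513 = 41^1 * 41^8 * 41^16 * 41^64 * 41^256 * 41^4096 * 41^131072 = 56 (mod 57); answer 56
Step 2: S1 = 56; c = 4; total draws C(9,3) = 84; complement C(4,3) = 4; favorable 84 - 4 = 80; P = 20/21; answer 20/21
Step 3: S2 = 20/21; threaded value p + q = 41; m = 29567; 29567 is prime, so its only divisors are 1 and 29567; sigma = 1 + 29567 = 29568; answer 29568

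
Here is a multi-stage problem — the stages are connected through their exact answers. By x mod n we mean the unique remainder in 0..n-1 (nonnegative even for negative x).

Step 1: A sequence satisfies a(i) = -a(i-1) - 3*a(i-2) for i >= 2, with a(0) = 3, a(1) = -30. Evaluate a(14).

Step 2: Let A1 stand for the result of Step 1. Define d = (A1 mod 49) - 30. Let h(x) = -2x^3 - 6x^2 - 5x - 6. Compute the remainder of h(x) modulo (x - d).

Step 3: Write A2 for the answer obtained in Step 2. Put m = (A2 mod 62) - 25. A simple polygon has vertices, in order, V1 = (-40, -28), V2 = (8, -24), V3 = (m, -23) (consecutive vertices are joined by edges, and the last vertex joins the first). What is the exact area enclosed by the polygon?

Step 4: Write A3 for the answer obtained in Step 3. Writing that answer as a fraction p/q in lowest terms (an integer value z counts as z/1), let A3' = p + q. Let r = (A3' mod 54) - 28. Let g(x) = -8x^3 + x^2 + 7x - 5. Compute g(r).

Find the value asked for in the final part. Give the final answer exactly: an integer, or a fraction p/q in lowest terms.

157999

Step 1: a(2) = -1*(-30) - 3*(3) = 21; iterating: a(2)=21, a(3)=69, a(4)=-132, a(5)=-75, a(6)=471, a(7)=-246, a(8)=-1167, a(9)=1905, a(10)=1596, a(11)=-7311, a(12)=2523, a(13)=19410, a(14)=-26979; answer -26979
Step 2: A1 = -26979; d = -10; remainder = value at the root: -2*(-10)^3 - 6*(-10)^2 - 5*(-10)^1 - 6 = (2000) + (-600) + (50) + (-6) = 1444; answer 1444
Step 3: A2 = 1444; m = -7; cross terms: (-40*-24 - 8*-28)=1184, (8*-23 - -7*-24)=-352, (-7*-28 - -40*-23)=-724; twice the area = |108| = 108; area = 54; answer 54
Step 4: A3 = 54; threaded value p + q = 55; r = -27; -8*(-27)^3 + 1*(-27)^2 + 7*(-27)^1 - 5 = (157464) + (729) + (-189) + (-5) = 157999; answer 157999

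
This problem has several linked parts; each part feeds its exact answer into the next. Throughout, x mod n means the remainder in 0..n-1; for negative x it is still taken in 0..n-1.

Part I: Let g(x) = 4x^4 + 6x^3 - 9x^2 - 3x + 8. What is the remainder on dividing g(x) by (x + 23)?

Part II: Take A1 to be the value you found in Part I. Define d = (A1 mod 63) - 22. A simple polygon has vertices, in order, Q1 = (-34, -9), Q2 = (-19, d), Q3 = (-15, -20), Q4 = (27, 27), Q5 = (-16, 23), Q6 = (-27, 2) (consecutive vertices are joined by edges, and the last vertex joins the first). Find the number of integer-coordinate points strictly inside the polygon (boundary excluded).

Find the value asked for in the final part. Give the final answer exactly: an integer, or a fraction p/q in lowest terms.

1013

Part I: remainder = value at the root: 4*(-23)^4 + 6*(-23)^3 - 9*(-23)^2 - 3*(-23)^1 + 8 = (1119364) + (-73002) + (-4761) + (69) + (8) = 1041678; answer 1041678
Part II: A1 = 1041678; d = 14; cross terms: (-34*14 - -19*-9)=-647, (-19*-20 - -15*14)=590, (-15*27 - 27*-20)=135, (27*23 - -16*27)=1053, (-16*2 - -27*23)=589, (-27*-9 - -34*2)=311; twice the area = |2031| = 2031; area = 2031/2; boundary points = 1 + 2 + 1 + 1 + 1 + 1 = 7; strictly interior points = area - boundary/2 + 1 = 1013; answer 1013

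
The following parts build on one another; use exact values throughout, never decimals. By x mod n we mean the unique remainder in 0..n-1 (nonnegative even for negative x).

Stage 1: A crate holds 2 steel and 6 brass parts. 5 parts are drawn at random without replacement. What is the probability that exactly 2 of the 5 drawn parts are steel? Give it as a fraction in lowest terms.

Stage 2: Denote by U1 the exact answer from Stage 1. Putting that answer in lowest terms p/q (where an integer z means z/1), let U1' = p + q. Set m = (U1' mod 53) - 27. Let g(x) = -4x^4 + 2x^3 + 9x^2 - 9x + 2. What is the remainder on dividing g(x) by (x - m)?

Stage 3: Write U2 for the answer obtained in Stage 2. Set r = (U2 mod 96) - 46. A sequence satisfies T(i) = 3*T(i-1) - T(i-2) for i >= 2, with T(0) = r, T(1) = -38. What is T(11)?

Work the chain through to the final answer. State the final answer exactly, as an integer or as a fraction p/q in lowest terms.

Stage 1: total draws C(8,5) = 56; favorable C(2,2)*C(6,3) = 20; P = 5/14; answer 5/14
Stage 2: U1 = 5/14; threaded value p + q = 19; m = -8; remainder = value at the root: -4*(-8)^4 + 2*(-8)^3 + 9*(-8)^2 - 9*(-8)^1 + 2 = (-16384) + (-1024) + (576) + (72) + (2) = -16758; answer -16758
Stage 3: U2 = -16758; r = -4; T(2) = 3*(-38) - 1*(-4) = -110; iterating: T(2)=-110, T(3)=-292, T(4)=-766, T(5)=-2006, T(6)=-5252, T(7)=-13750, T(8)=-35998, T(9)=-94244, T(10)=-246734, T(11)=-645958; answer -645958

-645958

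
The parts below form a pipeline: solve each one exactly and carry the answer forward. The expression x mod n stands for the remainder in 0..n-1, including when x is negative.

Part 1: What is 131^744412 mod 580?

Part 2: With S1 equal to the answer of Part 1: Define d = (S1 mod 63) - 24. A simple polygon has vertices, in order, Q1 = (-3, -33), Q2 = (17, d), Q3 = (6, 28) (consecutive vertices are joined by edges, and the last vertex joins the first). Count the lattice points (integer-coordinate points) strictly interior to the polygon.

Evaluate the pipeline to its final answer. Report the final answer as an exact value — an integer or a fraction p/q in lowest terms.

Part 1: squarings mod 580: 131^1=131, 131^2=341, 131^4=281, 131^8=81, 131^16=181, 131^32=281, 131^64=81, 131^128=181, 131^256=281, 131^512=81, 131^1024=181, 131^2048=281, 131^4096=81, 131^8192=181, 131^16384=281, 131^32768=81, 131^65536=181, 131^131072=281, 131^262144=81, 131^524288=181; 131^744412 = 131^4 * 131^8 * 131^16 * 131^64 * 131^128 * 131^256 * 131^512 * 131^2048 * 131^4096 * 131^16384 * 131^65536 * 131^131072 * 131^524288 = 281 (mod 580); answer 281
Part 2: S1 = 281; d = 5; cross terms: (-3*5 - 17*-33)=546, (17*28 - 6*5)=446, (6*-33 - -3*28)=-114; twice the area = |878| = 878; area = 439; boundary points = 2 + 1 + 1 = 4; strictly interior points = area - boundary/2 + 1 = 438; answer 438

438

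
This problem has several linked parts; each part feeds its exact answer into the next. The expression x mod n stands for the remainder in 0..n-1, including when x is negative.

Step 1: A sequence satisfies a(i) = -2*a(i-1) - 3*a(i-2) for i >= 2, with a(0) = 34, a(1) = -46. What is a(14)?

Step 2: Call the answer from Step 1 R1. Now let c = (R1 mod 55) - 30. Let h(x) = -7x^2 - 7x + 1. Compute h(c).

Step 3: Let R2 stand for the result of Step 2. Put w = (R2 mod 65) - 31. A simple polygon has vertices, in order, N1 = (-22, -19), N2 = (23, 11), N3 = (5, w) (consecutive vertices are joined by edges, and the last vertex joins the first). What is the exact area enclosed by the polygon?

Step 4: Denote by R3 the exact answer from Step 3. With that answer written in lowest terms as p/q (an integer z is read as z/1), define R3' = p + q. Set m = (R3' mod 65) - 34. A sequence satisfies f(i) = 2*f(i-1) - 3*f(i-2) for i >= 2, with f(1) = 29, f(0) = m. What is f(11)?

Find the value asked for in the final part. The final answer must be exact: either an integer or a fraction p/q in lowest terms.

-8749

Step 1: a(2) = -2*(-46) - 3*(34) = -10; iterating: a(2)=-10, a(3)=158, a(4)=-286, a(5)=98, a(6)=662, a(7)=-1618, a(8)=1250, a(9)=2354, a(10)=-8458, a(11)=9854, a(12)=5666, a(13)=-40894, a(14)=64790; answer 64790
Step 2: R1 = 64790; c = -30; -7*(-30)^2 - 7*(-30)^1 + 1 = (-6300) + (210) + (1) = -6089; answer -6089
Step 3: R2 = -6089; w = -10; cross terms: (-22*11 - 23*-19)=195, (23*-10 - 5*11)=-285, (5*-19 - -22*-10)=-315; twice the area = |-405| = 405; area = 405/2; answer 405/2
Step 4: R3 = 405/2; threaded value p + q = 407; m = -17; f(2) = 2*(29) - 3*(-17) = 109; iterating: f(2)=109, f(3)=131, f(4)=-65, f(5)=-523, f(6)=-851, f(7)=-133, f(8)=2287, f(9)=4973, f(10)=3085, f(11)=-8749; answer -8749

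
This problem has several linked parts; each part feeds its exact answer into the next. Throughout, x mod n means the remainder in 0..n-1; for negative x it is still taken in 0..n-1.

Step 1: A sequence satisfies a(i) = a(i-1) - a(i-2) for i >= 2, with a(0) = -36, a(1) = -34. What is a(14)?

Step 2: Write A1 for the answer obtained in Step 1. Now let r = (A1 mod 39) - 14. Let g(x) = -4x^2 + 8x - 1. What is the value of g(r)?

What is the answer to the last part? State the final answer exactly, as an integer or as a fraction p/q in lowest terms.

-673

Step 1: a(2) = 1*(-34) - 1*(-36) = 2; iterating: a(2)=2, a(3)=36, a(4)=34, a(5)=-2, a(6)=-36, a(7)=-34, a(8)=2, a(9)=36, a(10)=34, a(11)=-2, a(12)=-36, a(13)=-34, a(14)=2; answer 2
Step 2: A1 = 2; r = -12; -4*(-12)^2 + 8*(-12)^1 - 1 = (-576) + (-96) + (-1) = -673; answer -673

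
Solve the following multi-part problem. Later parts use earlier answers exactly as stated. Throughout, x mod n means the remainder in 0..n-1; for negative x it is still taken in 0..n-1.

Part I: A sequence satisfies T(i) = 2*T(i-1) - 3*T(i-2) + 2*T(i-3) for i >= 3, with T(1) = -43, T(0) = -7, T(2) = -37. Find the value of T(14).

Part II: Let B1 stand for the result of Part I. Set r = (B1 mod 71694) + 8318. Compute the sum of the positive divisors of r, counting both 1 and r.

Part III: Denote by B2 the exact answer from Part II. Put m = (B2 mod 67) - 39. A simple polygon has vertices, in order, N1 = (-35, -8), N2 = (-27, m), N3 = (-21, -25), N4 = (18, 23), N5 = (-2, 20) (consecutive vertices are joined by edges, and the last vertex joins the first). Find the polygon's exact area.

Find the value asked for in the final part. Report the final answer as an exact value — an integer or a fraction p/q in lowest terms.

795

Part I: T(3) = 2*(-37) - 3*(-43) + 2*(-7) = 41; iterating: T(3)=41, T(4)=107, T(5)=17, T(6)=-205, T(7)=-247, T(8)=155, T(9)=641, T(10)=323, T(11)=-967, T(12)=-1621, T(13)=305, T(14)=3539; answer 3539
Part II: B1 = 3539; r = 11857; 11857 = 71 * 167; sigma = (1 + 71) * (1 + 167) = 72 * 168 = 12096; answer 12096
Part III: B2 = 12096; m = -3; cross terms: (-35*-3 - -27*-8)=-111, (-27*-25 - -21*-3)=612, (-21*23 - 18*-25)=-33, (18*20 - -2*23)=406, (-2*-8 - -35*20)=716; twice the area = |1590| = 1590; area = 795; answer 795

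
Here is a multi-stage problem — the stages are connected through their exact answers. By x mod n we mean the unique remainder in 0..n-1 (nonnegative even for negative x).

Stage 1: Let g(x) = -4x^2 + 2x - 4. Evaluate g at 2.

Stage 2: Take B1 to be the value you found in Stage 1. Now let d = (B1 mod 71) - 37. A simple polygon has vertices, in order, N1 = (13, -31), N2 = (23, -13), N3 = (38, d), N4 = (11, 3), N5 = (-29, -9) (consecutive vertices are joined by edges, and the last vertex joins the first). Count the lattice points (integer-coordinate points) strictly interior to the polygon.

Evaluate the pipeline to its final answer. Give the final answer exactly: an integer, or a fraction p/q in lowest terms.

Stage 1: -4*(2)^2 + 2*(2)^1 - 4 = (-16) + (4) + (-4) = -16; answer -16
Stage 2: B1 = -16; d = 18; cross terms: (13*-13 - 23*-31)=544, (23*18 - 38*-13)=908, (38*3 - 11*18)=-84, (11*-9 - -29*3)=-12, (-29*-31 - 13*-9)=1016; twice the area = |2372| = 2372; area = 1186; boundary points = 2 + 1 + 3 + 4 + 2 = 12; strictly interior points = area - boundary/2 + 1 = 1181; answer 1181

1181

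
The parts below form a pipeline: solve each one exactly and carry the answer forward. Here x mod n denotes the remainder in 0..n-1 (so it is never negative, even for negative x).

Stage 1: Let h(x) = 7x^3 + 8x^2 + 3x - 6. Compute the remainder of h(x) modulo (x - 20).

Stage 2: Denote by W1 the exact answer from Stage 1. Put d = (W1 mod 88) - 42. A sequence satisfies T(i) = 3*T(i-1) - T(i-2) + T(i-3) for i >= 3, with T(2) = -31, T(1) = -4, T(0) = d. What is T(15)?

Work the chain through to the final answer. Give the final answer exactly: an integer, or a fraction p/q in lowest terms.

-20114431

Stage 1: remainder = value at the root: 7*(20)^3 + 8*(20)^2 + 3*(20)^1 - 6 = (56000) + (3200) + (60) + (-6) = 59254; answer 59254
Stage 2: W1 = 59254; d = -12; T(3) = 3*(-31) - 1*(-4) + 1*(-12) = -101; iterating: T(3)=-101, T(4)=-276, T(5)=-758, T(6)=-2099, T(7)=-5815, T(8)=-16104, T(9)=-44596, T(10)=-123499, T(11)=-342005, T(12)=-947112, T(13)=-2622830, T(14)=-7263383, T(15)=-20114431; answer -20114431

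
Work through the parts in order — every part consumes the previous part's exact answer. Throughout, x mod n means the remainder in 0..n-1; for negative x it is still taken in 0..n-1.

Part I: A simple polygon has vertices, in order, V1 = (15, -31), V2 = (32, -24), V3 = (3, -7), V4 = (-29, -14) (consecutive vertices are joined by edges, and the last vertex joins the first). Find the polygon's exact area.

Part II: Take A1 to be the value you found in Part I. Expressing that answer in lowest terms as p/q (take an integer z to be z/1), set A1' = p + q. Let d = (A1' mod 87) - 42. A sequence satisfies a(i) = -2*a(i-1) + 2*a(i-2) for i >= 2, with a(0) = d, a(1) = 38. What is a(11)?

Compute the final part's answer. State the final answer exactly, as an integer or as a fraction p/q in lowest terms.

400064

Part I: cross terms: (15*-24 - 32*-31)=632, (32*-7 - 3*-24)=-152, (3*-14 - -29*-7)=-245, (-29*-31 - 15*-14)=1109; twice the area = |1344| = 1344; area = 672; answer 672
Part II: A1 = 672; threaded value p + q = 673; d = 22; a(2) = -2*(38) + 2*(22) = -32; iterating: a(2)=-32, a(3)=140, a(4)=-344, a(5)=968, a(6)=-2624, a(7)=7184, a(8)=-19616, a(9)=53600, a(10)=-146432, a(11)=400064; answer 400064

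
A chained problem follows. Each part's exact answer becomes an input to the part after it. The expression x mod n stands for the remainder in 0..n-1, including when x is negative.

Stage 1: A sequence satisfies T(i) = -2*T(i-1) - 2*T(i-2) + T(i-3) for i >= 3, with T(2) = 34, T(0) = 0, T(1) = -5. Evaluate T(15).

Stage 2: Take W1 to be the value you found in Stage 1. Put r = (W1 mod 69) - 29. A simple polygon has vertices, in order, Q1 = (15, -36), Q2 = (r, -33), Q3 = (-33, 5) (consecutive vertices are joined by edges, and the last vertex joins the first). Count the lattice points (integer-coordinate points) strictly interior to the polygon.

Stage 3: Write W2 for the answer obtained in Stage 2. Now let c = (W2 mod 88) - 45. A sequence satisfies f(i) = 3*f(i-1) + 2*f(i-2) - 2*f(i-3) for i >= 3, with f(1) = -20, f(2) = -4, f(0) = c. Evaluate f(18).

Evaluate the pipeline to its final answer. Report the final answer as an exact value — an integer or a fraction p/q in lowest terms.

-3537150088

Stage 1: T(3) = -2*(34) - 2*(-5) + 1*(0) = -58; iterating: T(3)=-58, T(4)=43, T(5)=64, T(6)=-272, T(7)=459, T(8)=-310, T(9)=-570, T(10)=2219, T(11)=-3608, T(12)=2208, T(13)=5019, T(14)=-18062, T(15)=28294; answer 28294
Stage 2: W1 = 28294; r = -25; cross terms: (15*-33 - -25*-36)=-1395, (-25*5 - -33*-33)=-1214, (-33*-36 - 15*5)=1113; twice the area = |-1496| = 1496; area = 748; boundary points = 1 + 2 + 1 = 4; strictly interior points = area - boundary/2 + 1 = 747; answer 747
Stage 3: W2 = 747; c = -2; f(3) = 3*(-4) + 2*(-20) - 2*(-2) = -48; iterating: f(3)=-48, f(4)=-112, f(5)=-424, f(6)=-1400, f(7)=-4824, f(8)=-16424, f(9)=-56120, f(10)=-191560, f(11)=-654072, f(12)=-2233096, f(13)=-7624312, f(14)=-26030984, f(15)=-88875384, f(16)=-303439496, f(17)=-1036007288, f(18)=-3537150088; answer -3537150088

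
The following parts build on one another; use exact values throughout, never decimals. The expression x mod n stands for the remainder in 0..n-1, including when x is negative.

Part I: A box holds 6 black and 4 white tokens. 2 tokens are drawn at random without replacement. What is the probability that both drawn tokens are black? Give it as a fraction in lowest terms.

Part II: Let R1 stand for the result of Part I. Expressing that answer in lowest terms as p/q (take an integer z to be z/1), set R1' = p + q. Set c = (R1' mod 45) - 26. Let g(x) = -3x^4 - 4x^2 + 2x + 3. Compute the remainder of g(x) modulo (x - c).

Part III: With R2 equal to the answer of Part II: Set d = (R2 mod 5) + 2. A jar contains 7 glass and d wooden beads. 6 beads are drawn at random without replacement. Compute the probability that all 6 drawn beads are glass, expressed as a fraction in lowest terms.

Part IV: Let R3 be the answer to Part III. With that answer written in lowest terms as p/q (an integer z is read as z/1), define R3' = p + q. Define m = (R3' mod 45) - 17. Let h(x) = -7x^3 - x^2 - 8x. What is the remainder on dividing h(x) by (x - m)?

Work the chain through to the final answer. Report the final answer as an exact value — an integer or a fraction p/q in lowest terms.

464

Part I: total draws C(10,2) = 45; favorable C(6,2) = 15; P = 1/3; answer 1/3
Part II: R1 = 1/3; threaded value p + q = 4; c = -22; remainder = value at the root: -3*(-22)^4 - 4*(-22)^2 + 2*(-22)^1 + 3 = (-702768) + (-1936) + (-44) + (3) = -704745; answer -704745
Part III: R2 = -704745; d = 2; total draws C(9,6) = 84; favorable C(7,6) = 7; P = 1/12; answer 1/12
Part IV: R3 = 1/12; threaded value p + q = 13; m = -4; remainder = value at the root: -7*(-4)^3 - 1*(-4)^2 - 8*(-4)^1 = (448) + (-16) + (32) = 464; answer 464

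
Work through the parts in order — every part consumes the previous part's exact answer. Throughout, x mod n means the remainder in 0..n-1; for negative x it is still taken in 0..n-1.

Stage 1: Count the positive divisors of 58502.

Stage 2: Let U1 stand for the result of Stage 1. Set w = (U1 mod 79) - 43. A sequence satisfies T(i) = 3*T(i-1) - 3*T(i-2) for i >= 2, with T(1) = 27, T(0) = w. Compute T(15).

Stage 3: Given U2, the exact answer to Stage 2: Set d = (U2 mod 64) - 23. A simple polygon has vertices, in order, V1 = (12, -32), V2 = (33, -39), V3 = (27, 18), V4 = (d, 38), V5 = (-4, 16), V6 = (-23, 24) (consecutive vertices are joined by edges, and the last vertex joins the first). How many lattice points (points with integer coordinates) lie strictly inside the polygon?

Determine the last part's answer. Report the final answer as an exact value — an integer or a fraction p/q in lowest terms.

Stage 1: 58502 = 2 * 29251; number of divisors = (1+1) * (1+1) = 4; answer 4
Stage 2: U1 = 4; w = -39; T(2) = 3*(27) - 3*(-39) = 198; iterating: T(2)=198, T(3)=513, T(4)=945, T(5)=1296, T(6)=1053, T(7)=-729, T(8)=-5346, T(9)=-13851, T(10)=-25515, T(11)=-34992, T(12)=-28431, T(13)=19683, T(14)=144342, T(15)=373977; answer 373977
Stage 3: U2 = 373977; d = 2; cross terms: (12*-39 - 33*-32)=588, (33*18 - 27*-39)=1647, (27*38 - 2*18)=990, (2*16 - -4*38)=184, (-4*24 - -23*16)=272, (-23*-32 - 12*24)=448; twice the area = |4129| = 4129; area = 4129/2; boundary points = 7 + 3 + 5 + 2 + 1 + 7 = 25; strictly interior points = area - boundary/2 + 1 = 2053; answer 2053

2053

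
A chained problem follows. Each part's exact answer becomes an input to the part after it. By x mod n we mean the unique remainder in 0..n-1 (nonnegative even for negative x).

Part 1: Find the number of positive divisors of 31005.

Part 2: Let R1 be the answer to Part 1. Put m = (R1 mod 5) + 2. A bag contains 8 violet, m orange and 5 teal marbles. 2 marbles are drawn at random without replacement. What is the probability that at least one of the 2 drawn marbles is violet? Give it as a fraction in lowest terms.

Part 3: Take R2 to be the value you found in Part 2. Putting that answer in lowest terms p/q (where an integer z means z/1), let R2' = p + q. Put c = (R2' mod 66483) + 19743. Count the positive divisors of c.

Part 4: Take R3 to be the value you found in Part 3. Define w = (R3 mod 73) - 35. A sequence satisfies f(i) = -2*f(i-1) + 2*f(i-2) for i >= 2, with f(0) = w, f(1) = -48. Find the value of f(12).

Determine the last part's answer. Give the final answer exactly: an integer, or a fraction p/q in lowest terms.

Part 1: 31005 = 3^2 * 5 * 13 * 53; number of divisors = (2+1) * (1+1) * (1+1) * (1+1) = 24; answer 24
Part 2: R1 = 24; m = 6; total draws C(19,2) = 171; complement C(11,2) = 55; favorable 171 - 55 = 116; P = 116/171; answer 116/171
Part 3: R2 = 116/171; threaded value p + q = 287; c = 20030; 20030 = 2 * 5 * 2003; number of divisors = (1+1) * (1+1) * (1+1) = 8; answer 8
Part 4: R3 = 8; w = -27; f(2) = -2*(-48) + 2*(-27) = 42; iterating: f(2)=42, f(3)=-180, f(4)=444, f(5)=-1248, f(6)=3384, f(7)=-9264, f(8)=25296, f(9)=-69120, f(10)=188832, f(11)=-515904, f(12)=1409472; answer 1409472

1409472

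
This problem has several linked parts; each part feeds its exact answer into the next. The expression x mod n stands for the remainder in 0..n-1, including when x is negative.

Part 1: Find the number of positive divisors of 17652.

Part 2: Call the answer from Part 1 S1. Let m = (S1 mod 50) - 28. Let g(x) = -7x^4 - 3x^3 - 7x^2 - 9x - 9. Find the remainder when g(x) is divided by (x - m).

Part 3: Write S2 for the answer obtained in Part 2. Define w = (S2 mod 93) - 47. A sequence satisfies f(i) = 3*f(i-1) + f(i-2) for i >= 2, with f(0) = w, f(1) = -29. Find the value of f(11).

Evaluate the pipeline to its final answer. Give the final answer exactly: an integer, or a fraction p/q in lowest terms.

-4145786

Part 1: 17652 = 2^2 * 3 * 1471; number of divisors = (2+1) * (1+1) * (1+1) = 12; answer 12
Part 2: S1 = 12; m = -16; remainder = value at the root: -7*(-16)^4 - 3*(-16)^3 - 7*(-16)^2 - 9*(-16)^1 - 9 = (-458752) + (12288) + (-1792) + (144) + (-9) = -448121; answer -448121
Part 3: S2 = -448121; w = -1; f(2) = 3*(-29) + 1*(-1) = -88; iterating: f(2)=-88, f(3)=-293, f(4)=-967, f(5)=-3194, f(6)=-10549, f(7)=-34841, f(8)=-115072, f(9)=-380057, f(10)=-1255243, f(11)=-4145786; answer -4145786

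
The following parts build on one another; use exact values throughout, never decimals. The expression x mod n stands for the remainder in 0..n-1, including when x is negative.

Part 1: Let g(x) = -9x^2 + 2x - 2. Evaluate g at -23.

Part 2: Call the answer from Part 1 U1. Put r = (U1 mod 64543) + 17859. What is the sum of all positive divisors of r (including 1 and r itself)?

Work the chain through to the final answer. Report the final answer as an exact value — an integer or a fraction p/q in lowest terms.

80128

Part 1: -9*(-23)^2 + 2*(-23)^1 - 2 = (-4761) + (-46) + (-2) = -4809; answer -4809
Part 2: U1 = -4809; r = 77593; 77593 = 31 * 2503; sigma = (1 + 31) * (1 + 2503) = 32 * 2504 = 80128; answer 80128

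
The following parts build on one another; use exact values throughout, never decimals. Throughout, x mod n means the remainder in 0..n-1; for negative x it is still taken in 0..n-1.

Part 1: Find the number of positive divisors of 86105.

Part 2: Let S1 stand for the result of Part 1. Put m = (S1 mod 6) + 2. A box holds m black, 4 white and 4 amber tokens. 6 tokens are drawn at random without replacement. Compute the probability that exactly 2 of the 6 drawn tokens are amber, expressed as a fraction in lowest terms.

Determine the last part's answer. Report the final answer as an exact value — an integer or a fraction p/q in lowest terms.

Part 1: 86105 = 5 * 17 * 1013; number of divisors = (1+1) * (1+1) * (1+1) = 8; answer 8
Part 2: S1 = 8; m = 4; total draws C(12,6) = 924; favorable C(4,2)*C(8,4) = 420; P = 5/11; answer 5/11

5/11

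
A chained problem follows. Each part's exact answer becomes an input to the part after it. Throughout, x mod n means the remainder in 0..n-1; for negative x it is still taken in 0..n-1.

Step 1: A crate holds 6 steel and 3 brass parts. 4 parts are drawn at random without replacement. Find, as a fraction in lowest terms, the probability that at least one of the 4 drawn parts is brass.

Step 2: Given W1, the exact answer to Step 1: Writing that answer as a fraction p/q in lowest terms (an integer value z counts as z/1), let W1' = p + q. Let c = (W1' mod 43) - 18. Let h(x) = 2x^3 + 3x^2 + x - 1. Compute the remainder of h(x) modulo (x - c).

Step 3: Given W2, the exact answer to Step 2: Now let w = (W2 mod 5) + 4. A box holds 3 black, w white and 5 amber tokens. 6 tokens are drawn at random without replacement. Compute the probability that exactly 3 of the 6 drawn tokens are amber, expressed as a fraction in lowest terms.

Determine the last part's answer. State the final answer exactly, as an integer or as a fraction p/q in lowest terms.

240/1001

Step 1: total draws C(9,4) = 126; complement C(6,4) = 15; favorable 126 - 15 = 111; P = 37/42; answer 37/42
Step 2: W1 = 37/42; threaded value p + q = 79; c = 18; remainder = value at the root: 2*(18)^3 + 3*(18)^2 + 1*(18)^1 - 1 = (11664) + (972) + (18) + (-1) = 12653; answer 12653
Step 3: W2 = 12653; w = 7; total draws C(15,6) = 5005; favorable C(5,3)*C(10,3) = 1200; P = 240/1001; answer 240/1001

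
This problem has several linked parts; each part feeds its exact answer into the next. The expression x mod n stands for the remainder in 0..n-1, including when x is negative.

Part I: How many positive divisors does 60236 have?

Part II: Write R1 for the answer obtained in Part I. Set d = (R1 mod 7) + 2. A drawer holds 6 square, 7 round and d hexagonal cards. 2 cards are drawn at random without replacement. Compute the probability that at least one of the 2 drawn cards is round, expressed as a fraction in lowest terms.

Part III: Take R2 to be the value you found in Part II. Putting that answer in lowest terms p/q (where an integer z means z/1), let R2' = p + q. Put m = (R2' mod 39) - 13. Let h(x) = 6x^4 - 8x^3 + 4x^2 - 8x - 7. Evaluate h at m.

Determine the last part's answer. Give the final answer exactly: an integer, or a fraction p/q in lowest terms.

-13

Part I: 60236 = 2^2 * 11 * 37^2; number of divisors = (2+1) * (1+1) * (2+1) = 18; answer 18
Part II: R1 = 18; d = 6; total draws C(19,2) = 171; complement C(12,2) = 66; favorable 171 - 66 = 105; P = 35/57; answer 35/57
Part III: R2 = 35/57; threaded value p + q = 92; m = 1; 6*(1)^4 - 8*(1)^3 + 4*(1)^2 - 8*(1)^1 - 7 = (6) + (-8) + (4) + (-8) + (-7) = -13; answer -13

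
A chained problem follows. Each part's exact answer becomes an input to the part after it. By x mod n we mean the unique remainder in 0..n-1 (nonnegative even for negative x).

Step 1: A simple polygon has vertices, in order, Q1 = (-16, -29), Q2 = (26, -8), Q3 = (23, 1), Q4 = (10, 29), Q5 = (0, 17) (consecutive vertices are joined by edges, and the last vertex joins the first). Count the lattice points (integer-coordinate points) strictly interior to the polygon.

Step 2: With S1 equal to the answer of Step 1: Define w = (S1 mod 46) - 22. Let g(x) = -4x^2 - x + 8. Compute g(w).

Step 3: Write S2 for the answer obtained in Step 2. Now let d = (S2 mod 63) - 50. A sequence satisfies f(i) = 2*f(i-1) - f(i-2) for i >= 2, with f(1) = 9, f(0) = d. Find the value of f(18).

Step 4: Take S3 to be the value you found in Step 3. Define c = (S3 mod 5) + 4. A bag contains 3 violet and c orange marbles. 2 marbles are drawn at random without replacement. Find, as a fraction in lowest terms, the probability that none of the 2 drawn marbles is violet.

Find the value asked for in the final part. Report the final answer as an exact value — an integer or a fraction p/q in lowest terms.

Step 1: cross terms: (-16*-8 - 26*-29)=882, (26*1 - 23*-8)=210, (23*29 - 10*1)=657, (10*17 - 0*29)=170, (0*-29 - -16*17)=272; twice the area = |2191| = 2191; area = 2191/2; boundary points = 21 + 3 + 1 + 2 + 2 = 29; strictly interior points = area - boundary/2 + 1 = 1082; answer 1082
Step 2: S1 = 1082; w = 2; -4*(2)^2 - 1*(2)^1 + 8 = (-16) + (-2) + (8) = -10; answer -10
Step 3: S2 = -10; d = 3; f(2) = 2*(9) - 1*(3) = 15; iterating: f(2)=15, f(3)=21, f(4)=27, f(5)=33, f(6)=39, f(7)=45, f(8)=51, f(9)=57, f(10)=63, f(11)=69, f(12)=75, f(13)=81, f(14)=87, f(15)=93, f(16)=99, f(17)=105, f(18)=111; answer 111
Step 4: S3 = 111; c = 5; total draws C(8,2) = 28; favorable C(5,2) = 10; P = 5/14; answer 5/14

5/14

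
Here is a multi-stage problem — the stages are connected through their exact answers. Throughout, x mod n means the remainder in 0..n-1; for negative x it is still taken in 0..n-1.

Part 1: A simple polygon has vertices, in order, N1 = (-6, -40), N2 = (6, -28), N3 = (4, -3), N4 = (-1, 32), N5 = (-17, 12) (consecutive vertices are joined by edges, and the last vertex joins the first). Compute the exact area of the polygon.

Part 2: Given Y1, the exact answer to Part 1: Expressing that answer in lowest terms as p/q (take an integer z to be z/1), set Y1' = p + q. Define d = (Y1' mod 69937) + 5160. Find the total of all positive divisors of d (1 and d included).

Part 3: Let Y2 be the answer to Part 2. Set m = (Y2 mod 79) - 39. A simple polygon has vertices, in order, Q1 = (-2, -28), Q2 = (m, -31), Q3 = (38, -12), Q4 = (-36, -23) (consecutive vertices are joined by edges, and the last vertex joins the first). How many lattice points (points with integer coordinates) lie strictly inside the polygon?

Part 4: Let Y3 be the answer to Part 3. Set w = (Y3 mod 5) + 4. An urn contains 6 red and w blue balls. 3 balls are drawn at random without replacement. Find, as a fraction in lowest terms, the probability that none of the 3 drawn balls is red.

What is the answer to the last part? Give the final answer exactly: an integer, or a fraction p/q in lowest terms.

1/30

Part 1: cross terms: (-6*-28 - 6*-40)=408, (6*-3 - 4*-28)=94, (4*32 - -1*-3)=125, (-1*12 - -17*32)=532, (-17*-40 - -6*12)=752; twice the area = |1911| = 1911; area = 1911/2; answer 1911/2
Part 2: Y1 = 1911/2; threaded value p + q = 1913; d = 7073; 7073 = 11 * 643; sigma = (1 + 11) * (1 + 643) = 12 * 644 = 7728; answer 7728
Part 3: Y2 = 7728; m = 26; cross terms: (-2*-31 - 26*-28)=790, (26*-12 - 38*-31)=866, (38*-23 - -36*-12)=-1306, (-36*-28 - -2*-23)=962; twice the area = |1312| = 1312; area = 656; boundary points = 1 + 1 + 1 + 1 = 4; strictly interior points = area - boundary/2 + 1 = 655; answer 655
Part 4: Y3 = 655; w = 4; total draws C(10,3) = 120; favorable C(4,3) = 4; P = 1/30; answer 1/30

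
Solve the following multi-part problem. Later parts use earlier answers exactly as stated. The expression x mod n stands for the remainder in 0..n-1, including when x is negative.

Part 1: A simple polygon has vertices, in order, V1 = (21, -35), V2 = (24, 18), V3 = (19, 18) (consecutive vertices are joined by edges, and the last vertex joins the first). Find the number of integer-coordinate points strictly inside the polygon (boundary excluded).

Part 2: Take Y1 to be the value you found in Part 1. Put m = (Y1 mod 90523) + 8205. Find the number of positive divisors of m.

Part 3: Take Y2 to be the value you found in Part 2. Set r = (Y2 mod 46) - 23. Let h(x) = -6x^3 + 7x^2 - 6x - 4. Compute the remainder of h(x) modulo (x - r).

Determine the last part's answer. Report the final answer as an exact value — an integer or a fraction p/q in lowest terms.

Part 1: cross terms: (21*18 - 24*-35)=1218, (24*18 - 19*18)=90, (19*-35 - 21*18)=-1043; twice the area = |265| = 265; area = 265/2; boundary points = 1 + 5 + 1 = 7; strictly interior points = area - boundary/2 + 1 = 130; answer 130
Part 2: Y1 = 130; m = 8335; 8335 = 5 * 1667; number of divisors = (1+1) * (1+1) = 4; answer 4
Part 3: Y2 = 4; r = -19; remainder = value at the root: -6*(-19)^3 + 7*(-19)^2 - 6*(-19)^1 - 4 = (41154) + (2527) + (114) + (-4) = 43791; answer 43791

43791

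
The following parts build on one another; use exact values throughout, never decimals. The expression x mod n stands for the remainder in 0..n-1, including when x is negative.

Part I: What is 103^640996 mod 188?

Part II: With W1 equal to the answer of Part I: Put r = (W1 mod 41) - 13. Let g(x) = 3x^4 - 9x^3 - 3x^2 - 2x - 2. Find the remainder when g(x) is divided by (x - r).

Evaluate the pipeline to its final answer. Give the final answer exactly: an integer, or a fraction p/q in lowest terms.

Part I: squarings mod 188: 103^1=103, 103^2=81, 103^4=169, 103^8=173, 103^16=37, 103^32=53, 103^64=177, 103^128=121, 103^256=165, 103^512=153, 103^1024=97, 103^2048=9, 103^4096=81, 103^8192=169, 103^16384=173, 103^32768=37, 103^65536=53, 103^131072=177, 103^262144=121, 103^524288=165; 103^640996 = 103^4 * 103^32 * 103^64 * 103^128 * 103^256 * 103^512 * 103^1024 * 103^16384 * 103^32768 * 103^65536 * 103^524288 = 53 (mod 188); answer 53
Part II: W1 = 53; r = -1; remainder = value at the root: 3*(-1)^4 - 9*(-1)^3 - 3*(-1)^2 - 2*(-1)^1 - 2 = (3) + (9) + (-3) + (2) + (-2) = 9; answer 9

9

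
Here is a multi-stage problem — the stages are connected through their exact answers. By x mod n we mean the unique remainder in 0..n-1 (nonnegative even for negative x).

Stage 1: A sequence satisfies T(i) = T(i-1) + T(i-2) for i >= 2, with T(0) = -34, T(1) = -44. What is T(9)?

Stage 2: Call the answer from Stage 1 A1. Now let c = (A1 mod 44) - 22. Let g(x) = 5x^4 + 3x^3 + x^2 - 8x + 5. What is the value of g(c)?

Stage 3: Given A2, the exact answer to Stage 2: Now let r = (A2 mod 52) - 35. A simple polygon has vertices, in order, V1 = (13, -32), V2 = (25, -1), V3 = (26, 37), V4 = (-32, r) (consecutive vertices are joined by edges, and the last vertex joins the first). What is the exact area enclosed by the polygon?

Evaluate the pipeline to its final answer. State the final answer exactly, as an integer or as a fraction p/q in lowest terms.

1934

Stage 1: T(2) = 1*(-44) + 1*(-34) = -78; iterating: T(2)=-78, T(3)=-122, T(4)=-200, T(5)=-322, T(6)=-522, T(7)=-844, T(8)=-1366, T(9)=-2210; answer -2210
Stage 2: A1 = -2210; c = 12; 5*(12)^4 + 3*(12)^3 + 1*(12)^2 - 8*(12)^1 + 5 = (103680) + (5184) + (144) + (-96) + (5) = 108917; answer 108917
Stage 3: A2 = 108917; r = -6; cross terms: (13*-1 - 25*-32)=787, (25*37 - 26*-1)=951, (26*-6 - -32*37)=1028, (-32*-32 - 13*-6)=1102; twice the area = |3868| = 3868; area = 1934; answer 1934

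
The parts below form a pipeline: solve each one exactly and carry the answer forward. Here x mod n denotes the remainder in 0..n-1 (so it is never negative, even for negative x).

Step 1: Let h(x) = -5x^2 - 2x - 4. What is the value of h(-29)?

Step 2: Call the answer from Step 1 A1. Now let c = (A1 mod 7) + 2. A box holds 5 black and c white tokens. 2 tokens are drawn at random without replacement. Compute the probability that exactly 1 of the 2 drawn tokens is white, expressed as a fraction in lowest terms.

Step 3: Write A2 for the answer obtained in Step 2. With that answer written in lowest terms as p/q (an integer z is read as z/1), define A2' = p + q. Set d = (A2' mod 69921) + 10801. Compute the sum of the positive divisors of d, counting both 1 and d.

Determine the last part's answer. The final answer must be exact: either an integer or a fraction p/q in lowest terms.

21018

Step 1: -5*(-29)^2 - 2*(-29)^1 - 4 = (-4205) + (58) + (-4) = -4151; answer -4151
Step 2: A1 = -4151; c = 2; total draws C(7,2) = 21; favorable C(2,1)*C(5,1) = 10; P = 10/21; answer 10/21
Step 3: A2 = 10/21; threaded value p + q = 31; d = 10832; 10832 = 2^4 * 677; sigma = (1 + 2 + 4 + 8 + 16) * (1 + 677) = 31 * 678 = 21018; answer 21018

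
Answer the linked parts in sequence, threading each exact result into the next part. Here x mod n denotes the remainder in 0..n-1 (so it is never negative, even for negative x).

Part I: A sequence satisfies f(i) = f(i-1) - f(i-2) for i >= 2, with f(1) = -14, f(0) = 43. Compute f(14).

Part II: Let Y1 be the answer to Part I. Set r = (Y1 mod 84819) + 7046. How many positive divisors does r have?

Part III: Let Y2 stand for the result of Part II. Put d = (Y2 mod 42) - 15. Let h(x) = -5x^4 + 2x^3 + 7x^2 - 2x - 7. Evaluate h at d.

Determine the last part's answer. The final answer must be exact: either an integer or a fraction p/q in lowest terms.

Part I: f(2) = 1*(-14) - 1*(43) = -57; iterating: f(2)=-57, f(3)=-43, f(4)=14, f(5)=57, f(6)=43, f(7)=-14, f(8)=-57, f(9)=-43, f(10)=14, f(11)=57, f(12)=43, f(13)=-14, f(14)=-57; answer -57
Part II: Y1 = -57; r = 91808; 91808 = 2^5 * 19 * 151; number of divisors = (5+1) * (1+1) * (1+1) = 24; answer 24
Part III: Y2 = 24; d = 9; -5*(9)^4 + 2*(9)^3 + 7*(9)^2 - 2*(9)^1 - 7 = (-32805) + (1458) + (567) + (-18) + (-7) = -30805; answer -30805

-30805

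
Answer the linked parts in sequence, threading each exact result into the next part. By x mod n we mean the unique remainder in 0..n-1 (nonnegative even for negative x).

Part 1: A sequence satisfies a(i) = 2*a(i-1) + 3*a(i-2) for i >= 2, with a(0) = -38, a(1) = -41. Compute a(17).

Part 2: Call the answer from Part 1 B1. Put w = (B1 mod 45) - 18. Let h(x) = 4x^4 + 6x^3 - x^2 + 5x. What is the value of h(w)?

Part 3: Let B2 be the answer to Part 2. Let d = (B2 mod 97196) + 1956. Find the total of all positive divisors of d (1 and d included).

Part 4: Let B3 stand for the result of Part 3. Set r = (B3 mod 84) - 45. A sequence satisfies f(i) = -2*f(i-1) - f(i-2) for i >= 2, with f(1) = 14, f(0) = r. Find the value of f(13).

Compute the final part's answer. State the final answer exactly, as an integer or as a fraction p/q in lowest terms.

-22

Part 1: a(2) = 2*(-41) + 3*(-38) = -196; iterating: a(2)=-196, a(3)=-515, a(4)=-1618, a(5)=-4781, a(6)=-14416, a(7)=-43175, a(8)=-129598, a(9)=-388721, a(10)=-1166236, a(11)=-3498635, a(12)=-10495978, a(13)=-31487861, a(14)=-94463656, a(15)=-283390895, a(16)=-850172758, a(17)=-2550518201; answer -2550518201
Part 2: B1 = -2550518201; w = 16; 4*(16)^4 + 6*(16)^3 - 1*(16)^2 + 5*(16)^1 = (262144) + (24576) + (-256) + (80) = 286544; answer 286544
Part 3: B2 = 286544; d = 94108; 94108 = 2^2 * 7 * 3361; sigma = (1 + 2 + 4) * (1 + 7) * (1 + 3361) = 7 * 8 * 3362 = 188272; answer 188272
Part 4: B3 = 188272; r = -17; f(2) = -2*(14) - 1*(-17) = -11; iterating: f(2)=-11, f(3)=8, f(4)=-5, f(5)=2, f(6)=1, f(7)=-4, f(8)=7, f(9)=-10, f(10)=13, f(11)=-16, f(12)=19, f(13)=-22; answer -22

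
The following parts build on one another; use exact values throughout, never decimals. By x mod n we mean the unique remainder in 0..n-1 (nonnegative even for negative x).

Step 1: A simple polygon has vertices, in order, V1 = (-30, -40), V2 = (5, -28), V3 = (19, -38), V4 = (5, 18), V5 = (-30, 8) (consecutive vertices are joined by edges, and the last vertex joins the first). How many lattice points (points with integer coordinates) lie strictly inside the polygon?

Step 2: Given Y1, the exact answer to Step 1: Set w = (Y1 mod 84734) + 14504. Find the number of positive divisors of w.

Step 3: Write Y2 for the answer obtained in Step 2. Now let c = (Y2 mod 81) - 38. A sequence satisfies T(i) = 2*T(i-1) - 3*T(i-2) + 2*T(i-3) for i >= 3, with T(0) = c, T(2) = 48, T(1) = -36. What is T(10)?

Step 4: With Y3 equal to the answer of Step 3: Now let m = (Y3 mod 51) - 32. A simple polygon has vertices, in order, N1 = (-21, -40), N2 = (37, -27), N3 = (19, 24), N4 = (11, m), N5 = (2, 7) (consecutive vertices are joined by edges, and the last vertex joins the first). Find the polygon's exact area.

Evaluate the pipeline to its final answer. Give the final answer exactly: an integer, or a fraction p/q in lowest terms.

3345/2

Step 1: cross terms: (-30*-28 - 5*-40)=1040, (5*-38 - 19*-28)=342, (19*18 - 5*-38)=532, (5*8 - -30*18)=580, (-30*-40 - -30*8)=1440; twice the area = |3934| = 3934; area = 1967; boundary points = 1 + 2 + 14 + 5 + 48 = 70; strictly interior points = area - boundary/2 + 1 = 1933; answer 1933
Step 2: Y1 = 1933; w = 16437; 16437 = 3 * 5479; number of divisors = (1+1) * (1+1) = 4; answer 4
Step 3: Y2 = 4; c = -34; T(3) = 2*(48) - 3*(-36) + 2*(-34) = 136; iterating: T(3)=136, T(4)=56, T(5)=-200, T(6)=-296, T(7)=120, T(8)=728, T(9)=504, T(10)=-936; answer -936
Step 4: Y3 = -936; m = 1; cross terms: (-21*-27 - 37*-40)=2047, (37*24 - 19*-27)=1401, (19*1 - 11*24)=-245, (11*7 - 2*1)=75, (2*-40 - -21*7)=67; twice the area = |3345| = 3345; area = 3345/2; answer 3345/2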